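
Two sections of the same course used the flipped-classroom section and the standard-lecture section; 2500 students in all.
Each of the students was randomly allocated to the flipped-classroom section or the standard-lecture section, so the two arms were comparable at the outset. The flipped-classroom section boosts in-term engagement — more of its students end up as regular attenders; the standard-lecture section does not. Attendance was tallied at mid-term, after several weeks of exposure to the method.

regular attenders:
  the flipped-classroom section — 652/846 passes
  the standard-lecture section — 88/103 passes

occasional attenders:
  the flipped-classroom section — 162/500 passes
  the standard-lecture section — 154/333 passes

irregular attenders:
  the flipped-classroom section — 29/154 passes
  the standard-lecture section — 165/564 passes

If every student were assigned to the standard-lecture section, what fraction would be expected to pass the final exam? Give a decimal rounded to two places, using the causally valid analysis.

Within every mid-term attendance level the standard-lecture section has the higher rate, yet pooled the flipped-classroom section does — Simpson's reversal.
Because the teaching method influences mid-term attendance, mid-term attendance is a post-treatment mediator, not a confounder. Stratifying on it would bias the estimate; the causal effect is the crude pooled difference.
So P(outcome | do(the standard-lecture section)) is just the pooled rate for the standard-lecture section: 407/1000 = 0.407.

0.41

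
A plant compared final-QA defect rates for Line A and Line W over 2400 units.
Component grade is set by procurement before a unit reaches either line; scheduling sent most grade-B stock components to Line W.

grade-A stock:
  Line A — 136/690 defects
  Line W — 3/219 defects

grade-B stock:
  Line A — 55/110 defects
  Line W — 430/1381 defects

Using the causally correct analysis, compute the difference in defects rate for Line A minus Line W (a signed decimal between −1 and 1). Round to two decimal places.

Line W is lower inside every component grade stratum but Line A is lower in aggregate. Whether to stratify depends on how component grade relates to the line.
Nothing the line does changes component grade; the imbalance is an allocation artefact. With component grade also predicting the outcome, the pooled figure is confounded, and the within-stratum comparison is the causal one.
Adjusting over the population distribution of component grade: 0.379·(0.197−0.014) + 0.621·(0.500−0.311) = +0.187.

+0.19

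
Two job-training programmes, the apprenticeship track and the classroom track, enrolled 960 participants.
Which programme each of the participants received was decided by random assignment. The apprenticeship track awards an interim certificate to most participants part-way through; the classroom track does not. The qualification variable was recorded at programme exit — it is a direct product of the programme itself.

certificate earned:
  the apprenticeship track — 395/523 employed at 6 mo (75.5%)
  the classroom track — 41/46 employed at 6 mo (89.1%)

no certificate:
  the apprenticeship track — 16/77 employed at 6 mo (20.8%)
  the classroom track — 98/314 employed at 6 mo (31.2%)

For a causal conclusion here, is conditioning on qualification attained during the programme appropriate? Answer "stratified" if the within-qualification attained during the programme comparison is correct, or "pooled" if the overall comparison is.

The stratified and pooled comparisons disagree (the classroom track wins within each qualification attained during the programme; the apprenticeship track wins overall), so the answer turns on the causal role of qualification attained during the programme.
Because the programme influences qualification attained during the programme, qualification attained during the programme is a post-treatment mediator, not a confounder. Stratifying on it would bias the estimate; the causal effect is the crude pooled difference.
Pooled: the apprenticeship track 68.5% vs the classroom track 38.6%; the apprenticeship track is higher overall.

pooled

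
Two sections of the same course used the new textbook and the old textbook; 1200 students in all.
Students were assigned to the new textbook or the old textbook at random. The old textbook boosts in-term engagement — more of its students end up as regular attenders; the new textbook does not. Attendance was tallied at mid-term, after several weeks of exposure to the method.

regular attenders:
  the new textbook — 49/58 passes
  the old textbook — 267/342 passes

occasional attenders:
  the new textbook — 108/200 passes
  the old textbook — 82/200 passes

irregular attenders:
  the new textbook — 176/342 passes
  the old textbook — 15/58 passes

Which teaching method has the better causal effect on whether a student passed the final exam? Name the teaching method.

the old textbook

The stratified and pooled comparisons disagree (the new textbook wins within each mid-term attendance; the old textbook wins overall), so the answer turns on the causal role of mid-term attendance.
Mid-term attendance here is a post-treatment variable shaped by the teaching method; conditioning on it would introduce bias rather than remove it. The overall comparison is the causal one.
Pooled: the new textbook 55.5% vs the old textbook 60.7%; the old textbook is higher overall.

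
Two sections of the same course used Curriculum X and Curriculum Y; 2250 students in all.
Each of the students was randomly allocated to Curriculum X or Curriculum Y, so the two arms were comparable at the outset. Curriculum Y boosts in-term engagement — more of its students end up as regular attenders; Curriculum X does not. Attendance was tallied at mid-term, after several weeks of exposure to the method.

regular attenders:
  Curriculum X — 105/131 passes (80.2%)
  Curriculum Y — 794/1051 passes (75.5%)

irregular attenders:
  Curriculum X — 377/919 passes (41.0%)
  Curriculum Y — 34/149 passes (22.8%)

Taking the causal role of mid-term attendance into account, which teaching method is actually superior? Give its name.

Curriculum Y

The stratified and pooled comparisons disagree (Curriculum X wins within each mid-term attendance; Curriculum Y wins overall), so the answer turns on the causal role of mid-term attendance.
Mid-term attendance here is a post-treatment variable shaped by the teaching method; conditioning on it would introduce bias rather than remove it. The overall comparison is the causal one.
Pooled: Curriculum X 45.9% vs Curriculum Y 69.0%; Curriculum Y is higher overall.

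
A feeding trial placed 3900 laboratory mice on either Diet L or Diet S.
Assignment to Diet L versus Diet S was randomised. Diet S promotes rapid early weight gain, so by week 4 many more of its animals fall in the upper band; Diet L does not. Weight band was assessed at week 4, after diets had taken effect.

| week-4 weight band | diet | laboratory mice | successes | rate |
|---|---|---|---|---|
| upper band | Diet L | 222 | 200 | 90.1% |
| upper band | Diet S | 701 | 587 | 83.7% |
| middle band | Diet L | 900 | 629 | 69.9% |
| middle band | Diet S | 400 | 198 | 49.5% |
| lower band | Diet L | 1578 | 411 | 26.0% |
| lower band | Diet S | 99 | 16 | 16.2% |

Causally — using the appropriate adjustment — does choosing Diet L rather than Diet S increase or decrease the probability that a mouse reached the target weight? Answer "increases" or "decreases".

decreases

Week-4 weight band lies on the pathway diet → week-4 weight band → outcome, so adjusting for it blocks the indirect effect. For the total causal effect of diet, use the unadjusted pooled rates.
Pooled: Diet L 45.9% vs Diet S 66.8%; Diet S is higher overall.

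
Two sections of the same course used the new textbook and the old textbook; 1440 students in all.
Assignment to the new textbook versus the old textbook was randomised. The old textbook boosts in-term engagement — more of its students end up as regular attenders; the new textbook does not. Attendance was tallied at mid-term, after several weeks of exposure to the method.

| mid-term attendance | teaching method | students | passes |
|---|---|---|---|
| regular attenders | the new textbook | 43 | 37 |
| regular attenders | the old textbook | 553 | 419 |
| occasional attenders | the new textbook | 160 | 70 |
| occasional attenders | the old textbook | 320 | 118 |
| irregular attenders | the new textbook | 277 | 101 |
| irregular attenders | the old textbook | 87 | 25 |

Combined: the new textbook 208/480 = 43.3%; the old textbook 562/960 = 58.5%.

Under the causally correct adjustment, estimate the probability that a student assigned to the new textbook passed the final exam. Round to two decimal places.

Mid-term attendance is downstream of the teaching method. One should not condition on a consequence of treatment, so the overall rates are the right comparison.
So P(outcome | do(the new textbook)) is just the pooled rate for the new textbook: 208/480 = 0.433.

0.43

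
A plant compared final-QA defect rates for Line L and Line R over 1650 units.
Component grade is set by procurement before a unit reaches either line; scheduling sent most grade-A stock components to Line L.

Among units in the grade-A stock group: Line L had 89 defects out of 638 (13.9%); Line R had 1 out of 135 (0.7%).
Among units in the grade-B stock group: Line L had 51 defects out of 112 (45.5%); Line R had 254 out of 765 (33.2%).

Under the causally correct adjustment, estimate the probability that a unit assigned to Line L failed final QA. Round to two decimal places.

Component grade satisfies the back-door criterion: it is not a descendant of the line, and it blocks the spurious path from line to outcome. Adjusting for it (i.e., using the within-component grade rates) gives the causal effect.
Standardising Line L to the population component grade mix: 0.468·89/638 + 0.532·51/112 = 0.307.

0.31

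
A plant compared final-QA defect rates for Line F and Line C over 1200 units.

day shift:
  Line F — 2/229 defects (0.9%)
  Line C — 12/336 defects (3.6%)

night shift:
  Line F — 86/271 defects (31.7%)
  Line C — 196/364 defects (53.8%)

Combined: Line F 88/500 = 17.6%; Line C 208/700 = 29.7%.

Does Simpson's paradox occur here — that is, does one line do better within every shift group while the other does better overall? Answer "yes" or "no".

Within each shift level (day shift 0.9% vs 3.6%; night shift 31.7% vs 53.8%), Line F has the lower rate every time. Pooled: 17.6% vs 29.7% — Line F has the lower rate overall. They agree.

no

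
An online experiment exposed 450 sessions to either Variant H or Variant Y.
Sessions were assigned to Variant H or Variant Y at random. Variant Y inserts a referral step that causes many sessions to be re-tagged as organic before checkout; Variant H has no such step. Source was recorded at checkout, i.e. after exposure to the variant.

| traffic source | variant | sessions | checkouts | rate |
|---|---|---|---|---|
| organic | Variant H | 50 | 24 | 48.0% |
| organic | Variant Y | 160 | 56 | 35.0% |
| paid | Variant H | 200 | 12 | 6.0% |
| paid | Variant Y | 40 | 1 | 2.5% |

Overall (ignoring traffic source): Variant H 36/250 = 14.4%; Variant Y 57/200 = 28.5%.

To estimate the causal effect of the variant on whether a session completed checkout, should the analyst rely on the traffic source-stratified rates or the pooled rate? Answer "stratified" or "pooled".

Because the variant influences traffic source, traffic source is a post-treatment mediator, not a confounder. Stratifying on it would bias the estimate; the causal effect is the crude pooled difference.
Pooled: Variant H 14.4% vs Variant Y 28.5%; Variant Y is higher overall.

pooled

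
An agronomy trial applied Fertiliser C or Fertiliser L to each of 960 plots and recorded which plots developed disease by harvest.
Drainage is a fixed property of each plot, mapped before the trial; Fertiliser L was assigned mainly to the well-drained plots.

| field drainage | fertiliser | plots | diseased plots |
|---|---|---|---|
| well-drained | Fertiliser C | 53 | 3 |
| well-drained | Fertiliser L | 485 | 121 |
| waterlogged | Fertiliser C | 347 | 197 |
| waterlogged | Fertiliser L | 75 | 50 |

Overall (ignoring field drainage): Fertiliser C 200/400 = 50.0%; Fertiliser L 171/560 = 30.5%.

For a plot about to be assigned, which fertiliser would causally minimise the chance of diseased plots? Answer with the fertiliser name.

Fertiliser C

Within every field drainage level Fertiliser C has the lower rate, yet pooled Fertiliser L does — Simpson's reversal.
Field drainage is set before the fertiliser has any effect — it is not caused by the fertiliser — and it independently drives the outcome. That makes it a confounder, so the causal comparison is within field drainage levels.
Within each level — well-drained: 5.7% vs 24.9%; waterlogged: 56.8% vs 66.7% — Fertiliser C is lower every time.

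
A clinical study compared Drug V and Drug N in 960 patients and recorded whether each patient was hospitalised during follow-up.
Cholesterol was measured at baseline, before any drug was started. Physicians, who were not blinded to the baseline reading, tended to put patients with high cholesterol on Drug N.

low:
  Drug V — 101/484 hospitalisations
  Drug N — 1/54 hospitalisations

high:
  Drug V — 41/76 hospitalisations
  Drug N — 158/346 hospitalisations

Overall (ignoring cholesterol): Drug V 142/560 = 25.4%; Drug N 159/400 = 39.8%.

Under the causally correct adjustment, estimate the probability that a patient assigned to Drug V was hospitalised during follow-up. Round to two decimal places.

0.35

The imbalance in cholesterol arose from how patients were allocated, not from anything the drug did; and cholesterol independently affects the outcome. The pooled gap is confounded — condition on cholesterol.
Standardising Drug V to the population cholesterol mix: 0.560·101/484 + 0.440·41/76 = 0.354.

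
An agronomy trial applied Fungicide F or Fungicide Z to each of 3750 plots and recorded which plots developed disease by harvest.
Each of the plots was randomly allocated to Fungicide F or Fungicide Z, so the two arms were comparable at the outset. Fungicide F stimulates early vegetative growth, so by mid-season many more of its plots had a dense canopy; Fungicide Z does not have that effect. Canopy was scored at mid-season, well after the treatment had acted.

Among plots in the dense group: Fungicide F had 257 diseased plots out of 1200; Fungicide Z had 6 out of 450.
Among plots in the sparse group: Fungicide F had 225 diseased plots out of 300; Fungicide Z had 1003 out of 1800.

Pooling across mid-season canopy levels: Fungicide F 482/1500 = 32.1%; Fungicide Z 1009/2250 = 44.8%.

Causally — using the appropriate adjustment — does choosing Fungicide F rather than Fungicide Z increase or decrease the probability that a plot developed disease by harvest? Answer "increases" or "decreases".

decreases

Because the fungicide influences mid-season canopy, mid-season canopy is a post-treatment mediator, not a confounder. Stratifying on it would bias the estimate; the causal effect is the crude pooled difference.
Pooled: Fungicide F 32.1% vs Fungicide Z 44.8%; Fungicide F is lower overall.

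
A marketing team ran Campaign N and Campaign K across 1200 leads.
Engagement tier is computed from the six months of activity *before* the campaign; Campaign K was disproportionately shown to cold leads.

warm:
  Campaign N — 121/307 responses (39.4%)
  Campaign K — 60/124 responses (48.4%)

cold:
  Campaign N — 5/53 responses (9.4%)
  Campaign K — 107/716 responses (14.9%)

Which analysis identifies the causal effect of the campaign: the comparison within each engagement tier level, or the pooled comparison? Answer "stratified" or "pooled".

Within every engagement tier level Campaign K has the higher rate, yet pooled Campaign N does — Simpson's reversal.
Engagement tier is set before the campaign has any effect — it is not caused by the campaign — and it independently drives the outcome. That makes it a confounder, so the causal comparison is within engagement tier levels.
Within each level — warm: 39.4% vs 48.4%; cold: 9.4% vs 14.9% — Campaign K is higher every time.

stratified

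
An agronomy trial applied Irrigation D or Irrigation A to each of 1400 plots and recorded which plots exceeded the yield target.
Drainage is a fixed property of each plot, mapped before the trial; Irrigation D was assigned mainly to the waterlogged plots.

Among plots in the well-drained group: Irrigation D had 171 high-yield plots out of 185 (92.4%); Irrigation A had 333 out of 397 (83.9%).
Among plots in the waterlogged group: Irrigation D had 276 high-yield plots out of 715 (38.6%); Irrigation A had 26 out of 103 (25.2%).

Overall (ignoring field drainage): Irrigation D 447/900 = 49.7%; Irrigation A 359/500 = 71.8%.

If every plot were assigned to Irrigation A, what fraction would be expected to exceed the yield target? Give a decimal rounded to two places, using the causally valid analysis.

0.50

Irrigation D is higher inside every field drainage stratum but Irrigation A is higher in aggregate. Whether to stratify depends on how field drainage relates to the irrigation.
Field drainage differs across irrigations for reasons unrelated to any effect of the irrigation itself, and it separately predicts the outcome — a classic confounder. We must compare within field drainage levels.
Standardising Irrigation A to the population field drainage mix: 0.416·333/397 + 0.584·26/103 = 0.496.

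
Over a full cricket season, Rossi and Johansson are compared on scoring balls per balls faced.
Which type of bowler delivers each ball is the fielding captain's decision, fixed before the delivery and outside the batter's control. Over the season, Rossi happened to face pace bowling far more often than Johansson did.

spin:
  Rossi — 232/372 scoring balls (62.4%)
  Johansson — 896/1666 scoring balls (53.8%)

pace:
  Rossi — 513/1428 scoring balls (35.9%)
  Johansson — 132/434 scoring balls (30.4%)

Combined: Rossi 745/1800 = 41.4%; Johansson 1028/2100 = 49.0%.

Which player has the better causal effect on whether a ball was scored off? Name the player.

The bowling type-specific comparison favours Rossi throughout, but the pooled figures favour Johansson. The question is whether to condition on bowling type.
Since bowling type is a pre-existing factor (not a product of the player) and it affects the outcome on its own, it is a confounder. The stratified rates, not the pooled rate, identify the causal effect.
Within each level — spin: 62.4% vs 53.8%; pace: 35.9% vs 30.4% — Rossi is higher every time.

Rossi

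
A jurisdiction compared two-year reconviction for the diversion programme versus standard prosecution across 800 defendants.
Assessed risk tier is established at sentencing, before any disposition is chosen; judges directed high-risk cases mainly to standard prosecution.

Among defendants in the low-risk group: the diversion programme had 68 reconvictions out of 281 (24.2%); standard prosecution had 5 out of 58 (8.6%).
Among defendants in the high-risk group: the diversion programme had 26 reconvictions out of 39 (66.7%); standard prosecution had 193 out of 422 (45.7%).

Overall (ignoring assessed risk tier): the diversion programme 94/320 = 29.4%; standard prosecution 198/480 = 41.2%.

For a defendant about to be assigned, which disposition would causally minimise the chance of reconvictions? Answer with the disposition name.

The assessed risk tier-specific comparison favours standard prosecution throughout, but the pooled figures favour the diversion programme. The question is whether to condition on assessed risk tier.
Assessed risk tier is set before the disposition has any effect — it is not caused by the disposition — and it independently drives the outcome. That makes it a confounder, so the causal comparison is within assessed risk tier levels.
Within each level — low-risk: 24.2% vs 8.6%; high-risk: 66.7% vs 45.7% — standard prosecution is lower every time.

standard prosecution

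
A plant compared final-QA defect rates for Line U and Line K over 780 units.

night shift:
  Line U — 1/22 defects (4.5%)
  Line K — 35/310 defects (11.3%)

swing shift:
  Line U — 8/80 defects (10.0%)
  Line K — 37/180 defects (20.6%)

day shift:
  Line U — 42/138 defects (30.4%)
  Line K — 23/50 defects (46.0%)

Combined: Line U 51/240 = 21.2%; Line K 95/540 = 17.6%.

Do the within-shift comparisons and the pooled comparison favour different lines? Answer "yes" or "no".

yes

Within each shift level (night shift 4.5% vs 11.3%; swing shift 10.0% vs 20.6%; day shift 30.4% vs 46.0%), Line U has the lower rate every time. Pooled: 21.2% vs 17.6% — Line K has the lower rate overall. The two comparisons disagree.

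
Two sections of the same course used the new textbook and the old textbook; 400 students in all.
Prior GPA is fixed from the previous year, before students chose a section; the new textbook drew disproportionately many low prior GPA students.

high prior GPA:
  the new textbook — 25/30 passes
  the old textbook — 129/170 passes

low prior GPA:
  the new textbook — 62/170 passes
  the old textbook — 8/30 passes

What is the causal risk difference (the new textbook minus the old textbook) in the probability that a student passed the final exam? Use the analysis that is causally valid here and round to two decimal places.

+0.09

The prior GPA band-specific comparison favours the new textbook throughout, but the pooled figures favour the old textbook. The question is whether to condition on prior GPA band.
Prior GPA band is set before the teaching method has any effect — it is not caused by the teaching method — and it independently drives the outcome. That makes it a confounder, so the causal comparison is within prior GPA band levels.
Adjusting over the population distribution of prior GPA band: 0.500·(0.833−0.759) + 0.500·(0.365−0.267) = +0.086.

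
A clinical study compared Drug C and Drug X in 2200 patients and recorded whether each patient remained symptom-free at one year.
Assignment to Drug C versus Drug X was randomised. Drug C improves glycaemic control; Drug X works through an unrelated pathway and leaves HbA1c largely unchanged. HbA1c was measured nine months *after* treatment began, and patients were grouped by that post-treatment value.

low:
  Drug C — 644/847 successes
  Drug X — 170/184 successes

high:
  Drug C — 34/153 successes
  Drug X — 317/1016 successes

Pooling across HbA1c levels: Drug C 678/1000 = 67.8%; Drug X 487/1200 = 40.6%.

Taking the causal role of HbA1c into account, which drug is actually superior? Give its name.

Within every HbA1c level Drug X has the higher rate, yet pooled Drug C does — Simpson's reversal.
The distribution of HbA1c is itself part of what the drug does — it is an intermediate outcome. Holding it fixed would remove that part of the effect; the total effect is the pooled difference.
Pooled: Drug C 67.8% vs Drug X 40.6%; Drug C is higher overall.

Drug C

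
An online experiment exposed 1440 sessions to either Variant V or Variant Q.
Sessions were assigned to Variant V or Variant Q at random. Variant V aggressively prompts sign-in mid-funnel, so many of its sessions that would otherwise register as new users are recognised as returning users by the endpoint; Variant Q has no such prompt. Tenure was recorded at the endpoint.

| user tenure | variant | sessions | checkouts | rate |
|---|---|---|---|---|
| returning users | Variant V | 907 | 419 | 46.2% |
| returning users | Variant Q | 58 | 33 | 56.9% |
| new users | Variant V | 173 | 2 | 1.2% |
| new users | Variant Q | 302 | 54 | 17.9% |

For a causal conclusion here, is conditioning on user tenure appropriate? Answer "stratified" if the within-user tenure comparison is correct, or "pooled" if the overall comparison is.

pooled

User tenure is recorded after the variant and is itself shifted by it — it sits on the causal path from variant to outcome. Conditioning on a mediator would strip out part of the effect we want; the pooled comparison gives the total causal effect.
Pooled: Variant V 39.0% vs Variant Q 24.2%; Variant V is higher overall.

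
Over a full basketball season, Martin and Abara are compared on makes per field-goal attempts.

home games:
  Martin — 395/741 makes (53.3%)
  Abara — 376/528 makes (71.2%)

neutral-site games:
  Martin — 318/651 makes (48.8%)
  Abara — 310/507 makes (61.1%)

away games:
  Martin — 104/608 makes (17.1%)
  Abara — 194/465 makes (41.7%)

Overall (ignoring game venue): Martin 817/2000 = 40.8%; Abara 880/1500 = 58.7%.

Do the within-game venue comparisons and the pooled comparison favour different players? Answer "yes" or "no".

Within each game venue level (home games 53.3% vs 71.2%; neutral-site games 48.8% vs 61.1%; away games 17.1% vs 41.7%), Abara has the higher rate every time. Pooled: 40.8% vs 58.7% — Abara has the higher rate overall. They agree.

no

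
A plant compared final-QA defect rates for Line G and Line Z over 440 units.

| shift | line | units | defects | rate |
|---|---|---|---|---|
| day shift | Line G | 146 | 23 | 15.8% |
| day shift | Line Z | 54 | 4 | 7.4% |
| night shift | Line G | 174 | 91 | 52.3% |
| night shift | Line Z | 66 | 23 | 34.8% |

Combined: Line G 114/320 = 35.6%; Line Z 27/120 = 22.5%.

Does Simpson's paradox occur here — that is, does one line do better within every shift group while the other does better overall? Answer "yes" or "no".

no

Within each shift level (day shift 15.8% vs 7.4%; night shift 52.3% vs 34.8%), Line Z has the lower rate every time. Pooled: 35.6% vs 22.5% — Line Z has the lower rate overall. They agree.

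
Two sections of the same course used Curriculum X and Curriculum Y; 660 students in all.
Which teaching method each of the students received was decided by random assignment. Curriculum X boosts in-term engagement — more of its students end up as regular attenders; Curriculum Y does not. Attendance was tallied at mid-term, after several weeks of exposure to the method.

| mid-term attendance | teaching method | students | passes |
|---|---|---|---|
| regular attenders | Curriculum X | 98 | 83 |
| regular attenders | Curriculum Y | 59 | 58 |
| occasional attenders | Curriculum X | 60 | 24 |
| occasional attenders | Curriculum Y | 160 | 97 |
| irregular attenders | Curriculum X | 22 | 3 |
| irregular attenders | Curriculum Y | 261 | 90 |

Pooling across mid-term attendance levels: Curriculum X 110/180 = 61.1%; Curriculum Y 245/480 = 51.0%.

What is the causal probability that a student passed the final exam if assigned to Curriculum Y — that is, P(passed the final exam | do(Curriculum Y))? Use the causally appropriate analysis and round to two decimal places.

Curriculum Y is higher inside every mid-term attendance stratum but Curriculum X is higher in aggregate. Whether to stratify depends on how mid-term attendance relates to the teaching method.
Mid-term attendance lies on the pathway teaching method → mid-term attendance → outcome, so adjusting for it blocks the indirect effect. For the total causal effect of teaching method, use the unadjusted pooled rates.
So P(outcome | do(Curriculum Y)) is just the pooled rate for Curriculum Y: 245/480 = 0.510.

0.51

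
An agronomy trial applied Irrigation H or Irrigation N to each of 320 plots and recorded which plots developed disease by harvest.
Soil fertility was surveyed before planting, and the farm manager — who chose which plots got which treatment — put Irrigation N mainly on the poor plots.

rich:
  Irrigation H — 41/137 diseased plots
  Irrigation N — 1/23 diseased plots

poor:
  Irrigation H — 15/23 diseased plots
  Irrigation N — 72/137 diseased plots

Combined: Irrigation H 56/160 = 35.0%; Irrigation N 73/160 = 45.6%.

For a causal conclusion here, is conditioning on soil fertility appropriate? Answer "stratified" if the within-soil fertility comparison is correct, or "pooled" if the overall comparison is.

Soil fertility satisfies the back-door criterion: it is not a descendant of the irrigation, and it blocks the spurious path from irrigation to outcome. Adjusting for it (i.e., using the within-soil fertility rates) gives the causal effect.
Within each level — rich: 29.9% vs 4.3%; poor: 65.2% vs 52.6% — Irrigation N is lower every time.

stratified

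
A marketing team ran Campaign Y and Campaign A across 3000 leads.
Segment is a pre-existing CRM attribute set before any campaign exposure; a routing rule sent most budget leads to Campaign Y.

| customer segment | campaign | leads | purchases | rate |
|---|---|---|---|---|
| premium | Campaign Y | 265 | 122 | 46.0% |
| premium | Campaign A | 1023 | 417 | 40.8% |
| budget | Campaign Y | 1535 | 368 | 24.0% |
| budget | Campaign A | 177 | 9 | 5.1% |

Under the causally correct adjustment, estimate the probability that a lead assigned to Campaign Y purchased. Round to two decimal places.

Since customer segment is a pre-existing factor (not a product of the campaign) and it affects the outcome on its own, it is a confounder. The stratified rates, not the pooled rate, identify the causal effect.
Standardising Campaign Y to the population customer segment mix: 0.429·122/265 + 0.571·368/1535 = 0.334.

0.33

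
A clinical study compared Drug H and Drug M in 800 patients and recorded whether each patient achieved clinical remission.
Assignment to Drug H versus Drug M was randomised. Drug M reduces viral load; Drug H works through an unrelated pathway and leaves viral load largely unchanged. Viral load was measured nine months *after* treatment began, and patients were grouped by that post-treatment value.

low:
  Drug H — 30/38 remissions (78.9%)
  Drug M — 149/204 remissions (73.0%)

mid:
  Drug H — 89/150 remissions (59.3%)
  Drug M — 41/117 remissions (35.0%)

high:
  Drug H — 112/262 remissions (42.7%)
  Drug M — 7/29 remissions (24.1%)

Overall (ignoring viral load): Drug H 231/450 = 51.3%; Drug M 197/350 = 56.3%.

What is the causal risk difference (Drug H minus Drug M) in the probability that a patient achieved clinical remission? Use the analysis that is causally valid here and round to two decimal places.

Viral load lies on the pathway drug → viral load → outcome, so adjusting for it blocks the indirect effect. For the total causal effect of drug, use the unadjusted pooled rates.
The causal difference is the pooled difference: 0.513 − 0.563 = -0.050.

-0.05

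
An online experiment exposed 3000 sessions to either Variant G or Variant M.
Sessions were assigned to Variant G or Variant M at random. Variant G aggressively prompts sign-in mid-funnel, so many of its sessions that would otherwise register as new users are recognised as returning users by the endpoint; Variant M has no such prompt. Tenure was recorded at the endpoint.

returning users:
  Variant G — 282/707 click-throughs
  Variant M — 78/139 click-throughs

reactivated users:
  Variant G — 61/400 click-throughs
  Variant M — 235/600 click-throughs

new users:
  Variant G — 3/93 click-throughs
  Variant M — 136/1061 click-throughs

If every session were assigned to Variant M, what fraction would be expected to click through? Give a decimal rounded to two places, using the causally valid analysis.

The user tenure-specific comparison favours Variant M throughout, but the pooled figures favour Variant G. The question is whether to condition on user tenure.
Stratifying would compare variants among sessions the variants themselves sorted into user tenure groups — a form of selection on an intermediate. The unconditioned pooled rates give the total causal effect.
So P(outcome | do(Variant M)) is just the pooled rate for Variant M: 449/1800 = 0.249.

0.25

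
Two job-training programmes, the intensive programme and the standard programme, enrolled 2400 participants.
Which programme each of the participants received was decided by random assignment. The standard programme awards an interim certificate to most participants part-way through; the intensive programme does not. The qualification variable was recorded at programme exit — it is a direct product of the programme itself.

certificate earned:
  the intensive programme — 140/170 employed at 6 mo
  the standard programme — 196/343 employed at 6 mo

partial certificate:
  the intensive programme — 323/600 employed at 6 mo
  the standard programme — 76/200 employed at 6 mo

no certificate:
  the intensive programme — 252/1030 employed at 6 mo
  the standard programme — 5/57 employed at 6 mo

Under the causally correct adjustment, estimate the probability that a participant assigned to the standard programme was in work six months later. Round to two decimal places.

0.46

Qualification attained during the programme is recorded after the programme and is itself shifted by it — it sits on the causal path from programme to outcome. Conditioning on a mediator would strip out part of the effect we want; the pooled comparison gives the total causal effect.
So P(outcome | do(the standard programme)) is just the pooled rate for the standard programme: 277/600 = 0.462.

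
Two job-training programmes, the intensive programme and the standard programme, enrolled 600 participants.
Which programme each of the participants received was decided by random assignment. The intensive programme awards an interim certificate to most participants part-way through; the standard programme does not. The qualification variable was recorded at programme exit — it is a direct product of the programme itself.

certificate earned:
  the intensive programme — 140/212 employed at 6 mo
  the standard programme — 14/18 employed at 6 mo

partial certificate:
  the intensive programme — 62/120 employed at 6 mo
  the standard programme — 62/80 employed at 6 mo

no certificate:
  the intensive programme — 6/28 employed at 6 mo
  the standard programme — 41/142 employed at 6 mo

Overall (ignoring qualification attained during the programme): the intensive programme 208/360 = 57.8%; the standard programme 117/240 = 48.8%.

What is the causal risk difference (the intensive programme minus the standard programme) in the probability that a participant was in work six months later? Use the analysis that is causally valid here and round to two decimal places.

the standard programme is higher inside every qualification attained during the programme stratum but the intensive programme is higher in aggregate. Whether to stratify depends on how qualification attained during the programme relates to the programme.
Qualification attained during the programme is downstream of the programme. One should not condition on a consequence of treatment, so the overall rates are the right comparison.
The causal difference is the pooled difference: 0.578 − 0.487 = +0.090.

+0.09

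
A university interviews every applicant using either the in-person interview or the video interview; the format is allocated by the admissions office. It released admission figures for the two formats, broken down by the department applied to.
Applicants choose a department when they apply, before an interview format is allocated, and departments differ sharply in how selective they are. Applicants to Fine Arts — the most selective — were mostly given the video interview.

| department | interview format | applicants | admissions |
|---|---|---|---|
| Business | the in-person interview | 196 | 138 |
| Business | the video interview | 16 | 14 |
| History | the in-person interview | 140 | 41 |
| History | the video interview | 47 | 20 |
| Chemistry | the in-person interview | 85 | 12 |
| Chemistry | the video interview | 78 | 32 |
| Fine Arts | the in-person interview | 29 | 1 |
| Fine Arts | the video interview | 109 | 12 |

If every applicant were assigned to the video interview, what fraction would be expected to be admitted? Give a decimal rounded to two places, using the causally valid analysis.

Department is set before the interview format has any effect — it is not caused by the interview format — and it independently drives the outcome. That makes it a confounder, so the causal comparison is within department levels.
Standardising the video interview to the population department mix: 0.303·14/16 + 0.267·20/47 + 0.233·32/78 + 0.197·12/109 = 0.496.

0.50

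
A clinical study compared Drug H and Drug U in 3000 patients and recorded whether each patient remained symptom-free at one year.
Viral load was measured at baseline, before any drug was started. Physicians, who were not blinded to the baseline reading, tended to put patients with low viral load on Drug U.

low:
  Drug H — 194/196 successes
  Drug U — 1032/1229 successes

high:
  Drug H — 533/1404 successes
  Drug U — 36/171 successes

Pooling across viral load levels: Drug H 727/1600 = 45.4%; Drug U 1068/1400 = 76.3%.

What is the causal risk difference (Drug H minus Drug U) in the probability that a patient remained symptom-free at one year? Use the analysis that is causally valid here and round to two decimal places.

+0.16

Within every viral load level Drug H has the higher rate, yet pooled Drug U does — Simpson's reversal.
Viral load differs across drugs for reasons unrelated to any effect of the drug itself, and it separately predicts the outcome — a classic confounder. We must compare within viral load levels.
Adjusting over the population distribution of viral load: 0.475·(0.990−0.840) + 0.525·(0.380−0.211) = +0.160.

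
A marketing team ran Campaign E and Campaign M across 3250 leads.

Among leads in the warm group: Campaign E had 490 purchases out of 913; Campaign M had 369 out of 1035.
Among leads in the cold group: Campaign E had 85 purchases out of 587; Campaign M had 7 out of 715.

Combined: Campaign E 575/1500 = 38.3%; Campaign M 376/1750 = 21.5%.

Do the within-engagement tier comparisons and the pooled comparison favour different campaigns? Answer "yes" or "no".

Within each engagement tier level (warm 53.7% vs 35.7%; cold 14.5% vs 1.0%), Campaign E has the higher rate every time. Pooled: 38.3% vs 21.5% — Campaign E has the higher rate overall. They agree.

no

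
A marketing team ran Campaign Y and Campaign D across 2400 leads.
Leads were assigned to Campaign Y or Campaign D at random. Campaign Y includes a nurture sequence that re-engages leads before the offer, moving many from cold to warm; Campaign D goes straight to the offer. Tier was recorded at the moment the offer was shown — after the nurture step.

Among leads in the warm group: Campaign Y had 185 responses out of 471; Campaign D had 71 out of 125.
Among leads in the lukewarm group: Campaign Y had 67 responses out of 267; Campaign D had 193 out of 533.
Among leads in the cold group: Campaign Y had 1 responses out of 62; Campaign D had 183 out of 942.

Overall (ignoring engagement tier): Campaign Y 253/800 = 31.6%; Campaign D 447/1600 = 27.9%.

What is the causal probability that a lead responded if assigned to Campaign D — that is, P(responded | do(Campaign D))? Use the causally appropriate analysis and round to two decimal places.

Because the campaign influences engagement tier, engagement tier is a post-treatment mediator, not a confounder. Stratifying on it would bias the estimate; the causal effect is the crude pooled difference.
So P(outcome | do(Campaign D)) is just the pooled rate for Campaign D: 447/1600 = 0.279.

0.28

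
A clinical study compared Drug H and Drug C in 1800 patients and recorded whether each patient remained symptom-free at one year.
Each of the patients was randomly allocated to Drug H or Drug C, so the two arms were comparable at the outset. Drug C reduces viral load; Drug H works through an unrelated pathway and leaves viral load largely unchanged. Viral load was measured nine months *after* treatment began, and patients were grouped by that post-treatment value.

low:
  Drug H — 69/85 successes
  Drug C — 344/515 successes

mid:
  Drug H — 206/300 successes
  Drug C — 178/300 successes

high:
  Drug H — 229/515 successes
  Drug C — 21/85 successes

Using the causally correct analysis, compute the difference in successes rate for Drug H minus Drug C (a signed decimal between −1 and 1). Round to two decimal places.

-0.04

Within every viral load level Drug H has the higher rate, yet pooled Drug C does — Simpson's reversal.
Because the drug influences viral load, viral load is a post-treatment mediator, not a confounder. Stratifying on it would bias the estimate; the causal effect is the crude pooled difference.
The causal difference is the pooled difference: 0.560 − 0.603 = -0.043.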